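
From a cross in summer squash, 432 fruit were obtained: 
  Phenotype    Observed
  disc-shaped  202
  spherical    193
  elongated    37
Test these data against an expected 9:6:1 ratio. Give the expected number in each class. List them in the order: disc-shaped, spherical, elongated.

Expected counts for N = 432 under a 9:6:1 ratio (total parts = 16):
  disc-shaped: 432 × 9/16 = 243
  spherical: 432 × 6/16 = 162
  elongated: 432 × 1/16 = 27

243, 162, 27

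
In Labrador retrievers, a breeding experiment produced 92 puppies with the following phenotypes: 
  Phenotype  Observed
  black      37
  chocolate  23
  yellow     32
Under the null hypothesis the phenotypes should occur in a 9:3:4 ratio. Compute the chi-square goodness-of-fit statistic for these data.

9.643

The 9:3:4 ratio has 16 parts, so with N = 92 the expected counts are:
  black: 92 × 9/16 = 51.75
  chocolate: 92 × 3/16 = 17.25
  yellow: 92 × 4/16 = 23
χ² = Σ (O − E)² / E
  black: (37 − 51.75)² / 51.75 = 4.2041
  chocolate: (23 − 17.25)² / 17.25 = 1.9167
  yellow: (32 − 23)² / 23 = 3.5217
χ² = 4.2041 + 1.9167 + 3.5217 = 9.6425 ≈ 9.643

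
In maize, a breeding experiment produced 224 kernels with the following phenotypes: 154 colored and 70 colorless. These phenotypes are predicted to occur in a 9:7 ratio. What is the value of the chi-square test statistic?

14.222

Expected counts for N = 224 under a 9:7 ratio (total parts = 16):
  colored: 224 × 9/16 = 126
  colorless: 224 × 7/16 = 98
χ² = Σ (O − E)² / E
  colored: (154 − 126)² / 126 = 6.2222
  colorless: (70 − 98)² / 98 = 8.0000
χ² = 6.2222 + 8.0000 = 14.2222 ≈ 14.222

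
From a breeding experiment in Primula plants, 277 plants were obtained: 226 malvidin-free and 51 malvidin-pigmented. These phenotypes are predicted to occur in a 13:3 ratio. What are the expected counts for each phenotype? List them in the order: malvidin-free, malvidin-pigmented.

Expected counts for N = 277 under a 13:3 ratio (total parts = 16):
  malvidin-free: 277 × 13/16 = 225.0625
  malvidin-pigmented: 277 × 3/16 = 51.9375

225.0625, 51.9375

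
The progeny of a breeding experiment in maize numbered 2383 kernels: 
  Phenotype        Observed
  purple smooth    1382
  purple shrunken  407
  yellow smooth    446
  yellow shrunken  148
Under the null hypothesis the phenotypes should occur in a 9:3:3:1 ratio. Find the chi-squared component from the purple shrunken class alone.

3.547

Under the 9:3:3:1 hypothesis (Σ ratio = 16, N = 2383):
  purple smooth: 2383 × 9/16 = 1340.4375
  purple shrunken: 2383 × 3/16 = 446.8125
  yellow smooth: 2383 × 3/16 = 446.8125
  yellow shrunken: 2383 × 1/16 = 148.9375
Contribution of purple shrunken: (407 − 446.8125)² / 446.8125 = 3.5474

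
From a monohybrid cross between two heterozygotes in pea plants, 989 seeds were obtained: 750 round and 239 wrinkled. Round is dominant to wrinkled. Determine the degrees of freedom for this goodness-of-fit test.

For a monohybrid cross between heterozygotes with complete dominance, the expected phenotypic ratio is 3:1.
A goodness-of-fit test with 2 phenotype classes has df = 2 − 1 = 1.

1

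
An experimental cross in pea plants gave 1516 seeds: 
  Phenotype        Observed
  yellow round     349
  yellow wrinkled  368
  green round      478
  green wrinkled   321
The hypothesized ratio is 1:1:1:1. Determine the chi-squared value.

37.430

The 1:1:1:1 ratio has 4 parts, so with N = 1516 the expected counts are:
  yellow round: 1516 × 1/4 = 379
  yellow wrinkled: 1516 × 1/4 = 379
  green round: 1516 × 1/4 = 379
  green wrinkled: 1516 × 1/4 = 379
χ² = Σ (O − E)² / E
  yellow round: (349 − 379)² / 379 = 2.3747
  yellow wrinkled: (368 − 379)² / 379 = 0.3193
  green round: (478 − 379)² / 379 = 25.8602
  green wrinkled: (321 − 379)² / 379 = 8.8760
χ² = 2.3747 + 0.3193 + 25.8602 + 8.8760 = 37.4302 ≈ 37.430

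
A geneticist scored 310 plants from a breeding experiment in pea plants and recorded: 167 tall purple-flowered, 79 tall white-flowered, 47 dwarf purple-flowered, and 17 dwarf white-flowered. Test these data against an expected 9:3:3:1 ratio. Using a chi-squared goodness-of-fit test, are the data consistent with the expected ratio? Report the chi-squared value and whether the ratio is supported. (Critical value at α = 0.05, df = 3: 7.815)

Under the 9:3:3:1 hypothesis (Σ ratio = 16, N = 310):
  tall purple-flowered: 310 × 9/16 = 174.375
  tall white-flowered: 310 × 3/16 = 58.125
  dwarf purple-flowered: 310 × 3/16 = 58.125
  dwarf white-flowered: 310 × 1/16 = 19.375
χ² = Σ (O − E)² / E
  tall purple-flowered: (167 − 174.375)² / 174.375 = 0.3119
  tall white-flowered: (79 − 58.125)² / 58.125 = 7.4970
  dwarf purple-flowered: (47 − 58.125)² / 58.125 = 2.1293
  dwarf white-flowered: (17 − 19.375)² / 19.375 = 0.2911
χ² = 0.3119 + 7.4970 + 2.1293 + 0.2911 = 10.2293 ≈ 10.229
Degrees of freedom = 4 − 1 = 3; critical value at α = 0.05 is 7.815.
Since 10.229 > 7.815, we reject the null hypothesis — the data do not fit the 9:3:3:1 ratio.

10.229; not consistent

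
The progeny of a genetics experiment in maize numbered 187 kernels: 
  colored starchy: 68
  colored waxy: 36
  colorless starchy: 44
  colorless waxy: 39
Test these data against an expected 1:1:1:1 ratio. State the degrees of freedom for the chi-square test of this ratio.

A goodness-of-fit test with 4 phenotype classes has df = 4 − 1 = 3.

3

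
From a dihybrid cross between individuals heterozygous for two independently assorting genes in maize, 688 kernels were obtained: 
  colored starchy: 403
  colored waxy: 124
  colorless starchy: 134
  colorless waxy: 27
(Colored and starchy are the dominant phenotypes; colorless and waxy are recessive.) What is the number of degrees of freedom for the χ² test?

A dihybrid F₂ with independent assortment and complete dominance at both loci gives a 9:3:3:1 phenotypic ratio.
A goodness-of-fit test with 4 phenotype classes has df = 4 − 1 = 3.

3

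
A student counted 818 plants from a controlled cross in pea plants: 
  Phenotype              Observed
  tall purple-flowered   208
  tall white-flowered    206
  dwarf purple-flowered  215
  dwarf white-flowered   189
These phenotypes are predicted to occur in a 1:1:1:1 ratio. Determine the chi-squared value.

The 1:1:1:1 ratio has 4 parts, so with N = 818 the expected counts are:
  tall purple-flowered: 818 × 1/4 = 204.5
  tall white-flowered: 818 × 1/4 = 204.5
  dwarf purple-flowered: 818 × 1/4 = 204.5
  dwarf white-flowered: 818 × 1/4 = 204.5
χ² = Σ (O − E)² / E
  tall purple-flowered: (208 − 204.5)² / 204.5 = 0.0599
  tall white-flowered: (206 − 204.5)² / 204.5 = 0.0110
  dwarf purple-flowered: (215 − 204.5)² / 204.5 = 0.5391
  dwarf white-flowered: (189 − 204.5)² / 204.5 = 1.1748
χ² = 0.0599 + 0.0110 + 0.5391 + 1.1748 = 1.7848 ≈ 1.785

1.785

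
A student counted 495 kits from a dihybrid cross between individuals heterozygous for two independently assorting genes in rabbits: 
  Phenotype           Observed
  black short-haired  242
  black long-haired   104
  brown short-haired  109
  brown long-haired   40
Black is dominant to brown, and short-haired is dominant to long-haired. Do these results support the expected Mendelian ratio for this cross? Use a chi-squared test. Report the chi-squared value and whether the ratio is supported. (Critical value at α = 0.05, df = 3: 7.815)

11.595; not consistent

A dihybrid F₂ with independent assortment and complete dominance at both loci gives a 9:3:3:1 phenotypic ratio.
The 9:3:3:1 ratio has 16 parts, so with N = 495 the expected counts are:
  black short-haired: 495 × 9/16 = 278.4375
  black long-haired: 495 × 3/16 = 92.8125
  brown short-haired: 495 × 3/16 = 92.8125
  brown long-haired: 495 × 1/16 = 30.9375
χ² = Σ (O − E)² / E
  black short-haired: (242 − 278.4375)² / 278.4375 = 4.7684
  black long-haired: (104 − 92.8125)² / 92.8125 = 1.3485
  brown short-haired: (109 − 92.8125)² / 92.8125 = 2.8233
  brown long-haired: (40 − 30.9375)² / 30.9375 = 2.6547
χ² = 4.7684 + 1.3485 + 2.8233 + 2.6547 = 11.5949 ≈ 11.595
Degrees of freedom = 4 − 1 = 3; critical value at α = 0.05 is 7.815.
Since 11.595 > 7.815, we reject the null hypothesis — the data do not fit the 9:3:3:1 ratio.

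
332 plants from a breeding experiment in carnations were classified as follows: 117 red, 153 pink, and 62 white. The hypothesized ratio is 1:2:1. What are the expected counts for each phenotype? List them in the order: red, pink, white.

83, 166, 83

The 1:2:1 ratio has 4 parts, so with N = 332 the expected counts are:
  red: 332 × 1/4 = 83
  pink: 332 × 2/4 = 166
  white: 332 × 1/4 = 83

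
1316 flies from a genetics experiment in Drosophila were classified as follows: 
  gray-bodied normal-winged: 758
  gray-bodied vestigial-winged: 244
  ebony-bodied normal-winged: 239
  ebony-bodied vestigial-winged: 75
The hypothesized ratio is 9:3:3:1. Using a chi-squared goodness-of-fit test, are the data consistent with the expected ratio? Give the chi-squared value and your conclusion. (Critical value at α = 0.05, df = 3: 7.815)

Expected counts for N = 1316 under a 9:3:3:1 ratio (total parts = 16):
  gray-bodied normal-winged: 1316 × 9/16 = 740.25
  gray-bodied vestigial-winged: 1316 × 3/16 = 246.75
  ebony-bodied normal-winged: 1316 × 3/16 = 246.75
  ebony-bodied vestigial-winged: 1316 × 1/16 = 82.25
χ² = Σ (O − E)² / E
  gray-bodied normal-winged: (758 − 740.25)² / 740.25 = 0.4256
  gray-bodied vestigial-winged: (244 − 246.75)² / 246.75 = 0.0306
  ebony-bodied normal-winged: (239 − 246.75)² / 246.75 = 0.2434
  ebony-bodied vestigial-winged: (75 − 82.25)² / 82.25 = 0.6391
χ² = 0.4256 + 0.0306 + 0.2434 + 0.6391 = 1.3387 ≈ 1.339
Degrees of freedom = 4 − 1 = 3; critical value at α = 0.05 is 7.815.
Since 1.339 < 7.815, we fail to reject the null hypothesis — the data are consistent with the 9:3:3:1 ratio.

1.339; consistent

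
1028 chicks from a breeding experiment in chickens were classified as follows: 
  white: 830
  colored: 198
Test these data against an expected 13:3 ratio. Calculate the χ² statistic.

Expected counts for N = 1028 under a 13:3 ratio (total parts = 16):
  white: 1028 × 13/16 = 835.25
  colored: 1028 × 3/16 = 192.75
χ² = Σ (O − E)² / E
  white: (830 − 835.25)² / 835.25 = 0.0330
  colored: (198 − 192.75)² / 192.75 = 0.1430
χ² = 0.0330 + 0.1430 = 0.176

0.176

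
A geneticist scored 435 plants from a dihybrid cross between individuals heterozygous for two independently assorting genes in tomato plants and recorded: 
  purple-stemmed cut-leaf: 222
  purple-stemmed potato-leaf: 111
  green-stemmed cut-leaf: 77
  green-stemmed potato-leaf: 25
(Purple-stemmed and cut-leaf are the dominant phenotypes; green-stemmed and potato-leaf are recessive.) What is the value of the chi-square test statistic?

13.159

A dihybrid F₂ with independent assortment and complete dominance at both loci gives a 9:3:3:1 phenotypic ratio.
Total ratio parts = 16. Expected numbers out of 435:
  purple-stemmed cut-leaf: 435 × 9/16 = 244.6875
  purple-stemmed potato-leaf: 435 × 3/16 = 81.5625
  green-stemmed cut-leaf: 435 × 3/16 = 81.5625
  green-stemmed potato-leaf: 435 × 1/16 = 27.1875
χ² = Σ (O − E)² / E
  purple-stemmed cut-leaf: (222 − 244.6875)² / 244.6875 = 2.1036
  purple-stemmed potato-leaf: (111 − 81.5625)² / 81.5625 = 10.6246
  green-stemmed cut-leaf: (77 − 81.5625)² / 81.5625 = 0.2552
  green-stemmed potato-leaf: (25 − 27.1875)² / 27.1875 = 0.1760
χ² = 2.1036 + 10.6246 + 0.2552 + 0.1760 = 13.1594 ≈ 13.159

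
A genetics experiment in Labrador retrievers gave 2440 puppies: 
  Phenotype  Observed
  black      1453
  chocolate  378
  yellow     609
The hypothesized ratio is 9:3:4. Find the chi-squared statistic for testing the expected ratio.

Total ratio parts = 16. Expected numbers out of 2440:
  black: 2440 × 9/16 = 1372.5
  chocolate: 2440 × 3/16 = 457.5
  yellow: 2440 × 4/16 = 610
χ² = Σ (O − E)² / E
  black: (1453 − 1372.5)² / 1372.5 = 4.7215
  chocolate: (378 − 457.5)² / 457.5 = 13.8148
  yellow: (609 − 610)² / 610 = 0.0016
χ² = 4.7215 + 13.8148 + 0.0016 = 18.5379 ≈ 18.538

18.538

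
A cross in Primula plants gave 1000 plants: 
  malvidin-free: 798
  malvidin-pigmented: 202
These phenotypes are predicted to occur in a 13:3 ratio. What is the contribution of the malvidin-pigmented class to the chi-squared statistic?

Total ratio parts = 16. Expected numbers out of 1000:
  malvidin-free: 1000 × 13/16 = 812.5
  malvidin-pigmented: 1000 × 3/16 = 187.5
Contribution of malvidin-pigmented: (202 − 187.5)² / 187.5 = 1.1213

1.121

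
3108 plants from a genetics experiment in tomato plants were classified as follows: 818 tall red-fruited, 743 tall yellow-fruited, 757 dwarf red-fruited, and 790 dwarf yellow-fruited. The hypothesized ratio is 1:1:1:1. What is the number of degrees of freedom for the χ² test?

A goodness-of-fit test with 4 phenotype classes has df = 4 − 1 = 3.

3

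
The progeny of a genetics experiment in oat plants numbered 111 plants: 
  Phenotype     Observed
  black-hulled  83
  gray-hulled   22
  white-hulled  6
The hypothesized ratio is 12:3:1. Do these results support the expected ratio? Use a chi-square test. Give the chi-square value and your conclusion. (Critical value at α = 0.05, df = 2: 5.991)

0.195; consistent

Expected counts for N = 111 under a 12:3:1 ratio (total parts = 16):
  black-hulled: 111 × 12/16 = 83.25
  gray-hulled: 111 × 3/16 = 20.8125
  white-hulled: 111 × 1/16 = 6.9375
χ² = Σ (O − E)² / E
  black-hulled: (83 − 83.25)² / 83.25 = 0.0008
  gray-hulled: (22 − 20.8125)² / 20.8125 = 0.0678
  white-hulled: (6 − 6.9375)² / 6.9375 = 0.1267
χ² = 0.0008 + 0.0678 + 0.1267 = 0.1953 ≈ 0.195
Degrees of freedom = 3 − 1 = 2; critical value at α = 0.05 is 5.991.
Since 0.195 < 5.991, we fail to reject the null hypothesis — the data are consistent with the 12:3:1 ratio.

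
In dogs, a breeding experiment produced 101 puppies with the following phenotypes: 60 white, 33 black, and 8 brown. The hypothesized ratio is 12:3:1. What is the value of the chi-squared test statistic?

Expected counts for N = 101 under a 12:3:1 ratio (total parts = 16):
  white: 101 × 12/16 = 75.75
  black: 101 × 3/16 = 18.9375
  brown: 101 × 1/16 = 6.3125
χ² = Σ (O − E)² / E
  white: (60 − 75.75)² / 75.75 = 3.2748
  black: (33 − 18.9375)² / 18.9375 = 10.4425
  brown: (8 − 6.3125)² / 6.3125 = 0.4511
χ² = 3.2748 + 10.4425 + 0.4511 = 14.1684 ≈ 14.168

14.168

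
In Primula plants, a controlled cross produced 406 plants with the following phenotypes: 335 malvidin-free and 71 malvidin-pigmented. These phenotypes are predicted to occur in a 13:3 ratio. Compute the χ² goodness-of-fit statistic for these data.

Expected counts for N = 406 under a 13:3 ratio (total parts = 16):
  malvidin-free: 406 × 13/16 = 329.875
  malvidin-pigmented: 406 × 3/16 = 76.125
χ² = Σ (O − E)² / E
  malvidin-free: (335 − 329.875)² / 329.875 = 0.0796
  malvidin-pigmented: (71 − 76.125)² / 76.125 = 0.3450
χ² = 0.0796 + 0.3450 = 0.4246 ≈ 0.425

0.425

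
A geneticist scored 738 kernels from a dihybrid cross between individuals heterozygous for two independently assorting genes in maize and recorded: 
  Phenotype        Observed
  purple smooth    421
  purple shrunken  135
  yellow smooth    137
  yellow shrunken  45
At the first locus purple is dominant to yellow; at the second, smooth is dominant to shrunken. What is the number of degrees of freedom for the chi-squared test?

3

A dihybrid F₂ with independent assortment and complete dominance at both loci gives a 9:3:3:1 phenotypic ratio.
A goodness-of-fit test with 4 phenotype classes has df = 4 − 1 = 3.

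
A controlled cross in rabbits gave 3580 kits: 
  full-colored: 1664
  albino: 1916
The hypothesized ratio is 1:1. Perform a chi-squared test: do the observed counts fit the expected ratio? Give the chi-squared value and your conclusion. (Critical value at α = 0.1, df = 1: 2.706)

17.739; not consistent

Expected counts for N = 3580 under a 1:1 ratio (total parts = 2):
  full-colored: 3580 × 1/2 = 1790
  albino: 3580 × 1/2 = 1790
χ² = Σ (O − E)² / E
  full-colored: (1664 − 1790)² / 1790 = 8.8693
  albino: (1916 − 1790)² / 1790 = 8.8693
χ² = 8.8693 + 8.8693 = 17.7386 ≈ 17.739
Degrees of freedom = 2 − 1 = 1; critical value at α = 0.1 is 2.706.
Since 17.739 > 2.706, we reject the null hypothesis — the data do not fit the 1:1 ratio.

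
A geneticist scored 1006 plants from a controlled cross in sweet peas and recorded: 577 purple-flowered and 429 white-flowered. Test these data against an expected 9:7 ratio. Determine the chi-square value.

The 9:7 ratio has 16 parts, so with N = 1006 the expected counts are:
  purple-flowered: 1006 × 9/16 = 565.875
  white-flowered: 1006 × 7/16 = 440.125
χ² = Σ (O − E)² / E
  purple-flowered: (577 − 565.875)² / 565.875 = 0.2187
  white-flowered: (429 − 440.125)² / 440.125 = 0.2812
χ² = 0.2187 + 0.2812 = 0.4999 ≈ 0.500

0.500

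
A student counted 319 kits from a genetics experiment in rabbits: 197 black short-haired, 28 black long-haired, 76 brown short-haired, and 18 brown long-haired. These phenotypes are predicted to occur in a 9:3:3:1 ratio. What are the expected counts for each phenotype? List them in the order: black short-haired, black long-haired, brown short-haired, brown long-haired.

179.4375, 59.8125, 59.8125, 19.9375

Total ratio parts = 16. Expected numbers out of 319:
  black short-haired: 319 × 9/16 = 179.4375
  black long-haired: 319 × 3/16 = 59.8125
  brown short-haired: 319 × 3/16 = 59.8125
  brown long-haired: 319 × 1/16 = 19.9375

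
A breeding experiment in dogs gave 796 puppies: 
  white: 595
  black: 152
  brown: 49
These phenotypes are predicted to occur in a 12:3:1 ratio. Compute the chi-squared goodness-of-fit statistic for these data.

Total ratio parts = 16. Expected numbers out of 796:
  white: 796 × 12/16 = 597
  black: 796 × 3/16 = 149.25
  brown: 796 × 1/16 = 49.75
χ² = Σ (O − E)² / E
  white: (595 − 597)² / 597 = 0.0067
  black: (152 − 149.25)² / 149.25 = 0.0507
  brown: (49 − 49.75)² / 49.75 = 0.0113
χ² = 0.0067 + 0.0507 + 0.0113 = 0.0687 ≈ 0.069

0.069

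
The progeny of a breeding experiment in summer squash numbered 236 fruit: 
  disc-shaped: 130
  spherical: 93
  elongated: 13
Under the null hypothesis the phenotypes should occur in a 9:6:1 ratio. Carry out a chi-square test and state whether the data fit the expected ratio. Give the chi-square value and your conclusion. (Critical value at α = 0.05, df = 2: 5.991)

Expected counts for N = 236 under a 9:6:1 ratio (total parts = 16):
  disc-shaped: 236 × 9/16 = 132.75
  spherical: 236 × 6/16 = 88.5
  elongated: 236 × 1/16 = 14.75
χ² = Σ (O − E)² / E
  disc-shaped: (130 − 132.75)² / 132.75 = 0.0570
  spherical: (93 − 88.5)² / 88.5 = 0.2288
  elongated: (13 − 14.75)² / 14.75 = 0.2076
χ² = 0.0570 + 0.2288 + 0.2076 = 0.4934 ≈ 0.493
Degrees of freedom = 3 − 1 = 2; critical value at α = 0.05 is 5.991.
Since 0.493 < 5.991, we fail to reject the null hypothesis — the data are consistent with the 9:6:1 ratio.

0.493; consistent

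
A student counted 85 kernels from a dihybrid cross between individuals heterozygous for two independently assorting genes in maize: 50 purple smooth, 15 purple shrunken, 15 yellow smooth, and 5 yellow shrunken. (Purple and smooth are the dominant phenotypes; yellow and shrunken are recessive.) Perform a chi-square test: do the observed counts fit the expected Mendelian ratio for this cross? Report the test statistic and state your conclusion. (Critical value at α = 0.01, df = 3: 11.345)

0.229; consistent

A dihybrid F₂ with independent assortment and complete dominance at both loci gives a 9:3:3:1 phenotypic ratio.
The 9:3:3:1 ratio has 16 parts, so with N = 85 the expected counts are:
  purple smooth: 85 × 9/16 = 47.8125
  purple shrunken: 85 × 3/16 = 15.9375
  yellow smooth: 85 × 3/16 = 15.9375
  yellow shrunken: 85 × 1/16 = 5.3125
χ² = Σ (O − E)² / E
  purple smooth: (50 − 47.8125)² / 47.8125 = 0.1001
  purple shrunken: (15 − 15.9375)² / 15.9375 = 0.0551
  yellow smooth: (15 − 15.9375)² / 15.9375 = 0.0551
  yellow shrunken: (5 − 5.3125)² / 5.3125 = 0.0184
χ² = 0.1001 + 0.0551 + 0.0551 + 0.0184 = 0.2287 ≈ 0.229
Degrees of freedom = 4 − 1 = 3; critical value at α = 0.01 is 11.345.
Since 0.229 < 11.345, we fail to reject the null hypothesis — the data are consistent with the 9:3:3:1 ratio.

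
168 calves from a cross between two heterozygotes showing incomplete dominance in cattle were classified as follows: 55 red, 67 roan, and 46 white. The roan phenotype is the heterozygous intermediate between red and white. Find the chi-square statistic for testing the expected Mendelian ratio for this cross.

With incomplete dominance, a heterozygote × heterozygote cross gives a 1:2:1 phenotypic ratio.
Expected counts for N = 168 under a 1:2:1 ratio (total parts = 4):
  red: 168 × 1/4 = 42
  roan: 168 × 2/4 = 84
  white: 168 × 1/4 = 42
χ² = Σ (O − E)² / E
  red: (55 − 42)² / 42 = 4.0238
  roan: (67 − 84)² / 84 = 3.4405
  white: (46 − 42)² / 42 = 0.3810
χ² = 4.0238 + 3.4405 + 0.3810 = 7.8453 ≈ 7.845

7.845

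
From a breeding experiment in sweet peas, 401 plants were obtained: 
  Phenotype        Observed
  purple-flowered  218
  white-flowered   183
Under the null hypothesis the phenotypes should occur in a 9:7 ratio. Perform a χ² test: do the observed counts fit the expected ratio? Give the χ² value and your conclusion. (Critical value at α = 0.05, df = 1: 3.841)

0.580; consistent

The 9:7 ratio has 16 parts, so with N = 401 the expected counts are:
  purple-flowered: 401 × 9/16 = 225.5625
  white-flowered: 401 × 7/16 = 175.4375
χ² = Σ (O − E)² / E
  purple-flowered: (218 − 225.5625)² / 225.5625 = 0.2536
  white-flowered: (183 − 175.4375)² / 175.4375 = 0.3260
χ² = 0.2536 + 0.3260 = 0.5796 ≈ 0.580
Degrees of freedom = 2 − 1 = 1; critical value at α = 0.05 is 3.841.
Since 0.580 < 3.841, we fail to reject the null hypothesis — the data are consistent with the 9:7 ratio.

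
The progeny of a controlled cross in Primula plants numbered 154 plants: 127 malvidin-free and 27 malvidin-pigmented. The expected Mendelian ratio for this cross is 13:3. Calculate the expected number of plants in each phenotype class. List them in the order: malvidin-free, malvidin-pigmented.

Expected counts for N = 154 under a 13:3 ratio (total parts = 16):
  malvidin-free: 154 × 13/16 = 125.125
  malvidin-pigmented: 154 × 3/16 = 28.875

125.125, 28.875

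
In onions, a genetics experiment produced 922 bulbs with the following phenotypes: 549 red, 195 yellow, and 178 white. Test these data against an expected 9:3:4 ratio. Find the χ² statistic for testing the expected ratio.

16.568

Under the 9:3:4 hypothesis (Σ ratio = 16, N = 922):
  red: 922 × 9/16 = 518.625
  yellow: 922 × 3/16 = 172.875
  white: 922 × 4/16 = 230.5
χ² = Σ (O − E)² / E
  red: (549 − 518.625)² / 518.625 = 1.7790
  yellow: (195 − 172.875)² / 172.875 = 2.8316
  white: (178 − 230.5)² / 230.5 = 11.9577
χ² = 1.7790 + 2.8316 + 11.9577 = 16.5683 ≈ 16.568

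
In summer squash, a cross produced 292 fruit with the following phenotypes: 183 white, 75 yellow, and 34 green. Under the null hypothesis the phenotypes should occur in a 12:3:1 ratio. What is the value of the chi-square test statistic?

Expected counts for N = 292 under a 12:3:1 ratio (total parts = 16):
  white: 292 × 12/16 = 219
  yellow: 292 × 3/16 = 54.75
  green: 292 × 1/16 = 18.25
χ² = Σ (O − E)² / E
  white: (183 − 219)² / 219 = 5.9178
  yellow: (75 − 54.75)² / 54.75 = 7.4897
  green: (34 − 18.25)² / 18.25 = 13.5925
χ² = 5.9178 + 7.4897 + 13.5925 = 27.000

27.000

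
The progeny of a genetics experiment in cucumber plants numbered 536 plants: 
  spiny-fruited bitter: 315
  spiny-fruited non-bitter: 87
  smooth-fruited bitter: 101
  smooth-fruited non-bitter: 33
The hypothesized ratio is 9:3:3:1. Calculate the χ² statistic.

2.428

The 9:3:3:1 ratio has 16 parts, so with N = 536 the expected counts are:
  spiny-fruited bitter: 536 × 9/16 = 301.5
  spiny-fruited non-bitter: 536 × 3/16 = 100.5
  smooth-fruited bitter: 536 × 3/16 = 100.5
  smooth-fruited non-bitter: 536 × 1/16 = 33.5
χ² = Σ (O − E)² / E
  spiny-fruited bitter: (315 − 301.5)² / 301.5 = 0.6045
  spiny-fruited non-bitter: (87 − 100.5)² / 100.5 = 1.8134
  smooth-fruited bitter: (101 − 100.5)² / 100.5 = 0.0025
  smooth-fruited non-bitter: (33 − 33.5)² / 33.5 = 0.0075
χ² = 0.6045 + 1.8134 + 0.0025 + 0.0075 = 2.4279 ≈ 2.428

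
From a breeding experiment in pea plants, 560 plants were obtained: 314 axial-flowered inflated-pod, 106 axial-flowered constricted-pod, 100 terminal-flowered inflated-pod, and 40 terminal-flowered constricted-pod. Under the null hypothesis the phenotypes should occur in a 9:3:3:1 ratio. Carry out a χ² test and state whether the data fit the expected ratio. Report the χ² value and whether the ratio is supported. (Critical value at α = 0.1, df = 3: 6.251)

0.965; consistent

Under the 9:3:3:1 hypothesis (Σ ratio = 16, N = 560):
  axial-flowered inflated-pod: 560 × 9/16 = 315
  axial-flowered constricted-pod: 560 × 3/16 = 105
  terminal-flowered inflated-pod: 560 × 3/16 = 105
  terminal-flowered constricted-pod: 560 × 1/16 = 35
χ² = Σ (O − E)² / E
  axial-flowered inflated-pod: (314 − 315)² / 315 = 0.0032
  axial-flowered constricted-pod: (106 − 105)² / 105 = 0.0095
  terminal-flowered inflated-pod: (100 − 105)² / 105 = 0.2381
  terminal-flowered constricted-pod: (40 − 35)² / 35 = 0.7143
χ² = 0.0032 + 0.0095 + 0.2381 + 0.7143 = 0.9651 ≈ 0.965
Degrees of freedom = 4 − 1 = 3; critical value at α = 0.1 is 6.251.
Since 0.965 < 6.251, we fail to reject the null hypothesis — the data are consistent with the 9:3:3:1 ratio.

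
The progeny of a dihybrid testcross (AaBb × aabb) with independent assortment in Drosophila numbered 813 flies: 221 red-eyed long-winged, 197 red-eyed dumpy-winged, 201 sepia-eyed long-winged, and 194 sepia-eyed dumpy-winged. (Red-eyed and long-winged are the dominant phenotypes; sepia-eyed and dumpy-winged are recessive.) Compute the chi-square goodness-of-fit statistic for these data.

2.188

A dihybrid testcross with independent assortment gives a 1:1:1:1 ratio.
Total ratio parts = 4. Expected numbers out of 813:
  red-eyed long-winged: 813 × 1/4 = 203.25
  red-eyed dumpy-winged: 813 × 1/4 = 203.25
  sepia-eyed long-winged: 813 × 1/4 = 203.25
  sepia-eyed dumpy-winged: 813 × 1/4 = 203.25
χ² = Σ (O − E)² / E
  red-eyed long-winged: (221 − 203.25)² / 203.25 = 1.5501
  red-eyed dumpy-winged: (197 − 203.25)² / 203.25 = 0.1922
  sepia-eyed long-winged: (201 − 203.25)² / 203.25 = 0.0249
  sepia-eyed dumpy-winged: (194 − 203.25)² / 203.25 = 0.4210
χ² = 1.5501 + 0.1922 + 0.0249 + 0.4210 = 2.1882 ≈ 2.188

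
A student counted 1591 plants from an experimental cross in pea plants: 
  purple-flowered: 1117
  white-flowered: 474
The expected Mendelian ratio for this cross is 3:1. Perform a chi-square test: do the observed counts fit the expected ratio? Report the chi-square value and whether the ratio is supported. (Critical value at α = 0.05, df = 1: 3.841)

19.490; not consistent

Under the 3:1 hypothesis (Σ ratio = 4, N = 1591):
  purple-flowered: 1591 × 3/4 = 1193.25
  white-flowered: 1591 × 1/4 = 397.75
χ² = Σ (O − E)² / E
  purple-flowered: (1117 − 1193.25)² / 1193.25 = 4.8725
  white-flowered: (474 − 397.75)² / 397.75 = 14.6174
χ² = 4.8725 + 14.6174 = 19.4899 ≈ 19.490
Degrees of freedom = 2 − 1 = 1; critical value at α = 0.05 is 3.841.
Since 19.490 > 3.841, we reject the null hypothesis — the data do not fit the 3:1 ratio.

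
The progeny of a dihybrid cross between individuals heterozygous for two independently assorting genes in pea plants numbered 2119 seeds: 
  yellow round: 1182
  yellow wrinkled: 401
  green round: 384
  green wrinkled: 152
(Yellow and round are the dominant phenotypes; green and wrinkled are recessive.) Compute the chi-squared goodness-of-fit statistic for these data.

3.453

A dihybrid F₂ with independent assortment and complete dominance at both loci gives a 9:3:3:1 phenotypic ratio.
Expected counts for N = 2119 under a 9:3:3:1 ratio (total parts = 16):
  yellow round: 2119 × 9/16 = 1191.9375
  yellow wrinkled: 2119 × 3/16 = 397.3125
  green round: 2119 × 3/16 = 397.3125
  green wrinkled: 2119 × 1/16 = 132.4375
χ² = Σ (O − E)² / E
  yellow round: (1182 − 1191.9375)² / 1191.9375 = 0.0829
  yellow wrinkled: (401 − 397.3125)² / 397.3125 = 0.0342
  green round: (384 − 397.3125)² / 397.3125 = 0.4461
  green wrinkled: (152 − 132.4375)² / 132.4375 = 2.8896
χ² = 0.0829 + 0.0342 + 0.4461 + 2.8896 = 3.4528 ≈ 3.453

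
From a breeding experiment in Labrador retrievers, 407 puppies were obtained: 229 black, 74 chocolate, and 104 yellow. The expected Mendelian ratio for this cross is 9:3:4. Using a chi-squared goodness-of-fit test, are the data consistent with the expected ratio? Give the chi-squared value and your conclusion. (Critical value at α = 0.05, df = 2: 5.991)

0.120; consistent

Total ratio parts = 16. Expected numbers out of 407:
  black: 407 × 9/16 = 228.9375
  chocolate: 407 × 3/16 = 76.3125
  yellow: 407 × 4/16 = 101.75
χ² = Σ (O − E)² / E
  black: (229 − 228.9375)² / 228.9375 = 0.0000
  chocolate: (74 − 76.3125)² / 76.3125 = 0.0701
  yellow: (104 − 101.75)² / 101.75 = 0.0498
χ² = 0.0000 + 0.0701 + 0.0498 = 0.1199 ≈ 0.120
Degrees of freedom = 3 − 1 = 2; critical value at α = 0.05 is 5.991.
Since 0.120 < 5.991, we fail to reject the null hypothesis — the data are consistent with the 9:3:4 ratio.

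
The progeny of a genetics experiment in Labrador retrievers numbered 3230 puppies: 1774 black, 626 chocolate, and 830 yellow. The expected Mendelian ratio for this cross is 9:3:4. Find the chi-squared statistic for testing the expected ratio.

2.324

Under the 9:3:4 hypothesis (Σ ratio = 16, N = 3230):
  black: 3230 × 9/16 = 1816.875
  chocolate: 3230 × 3/16 = 605.625
  yellow: 3230 × 4/16 = 807.5
χ² = Σ (O − E)² / E
  black: (1774 − 1816.875)² / 1816.875 = 1.0118
  chocolate: (626 − 605.625)² / 605.625 = 0.6855
  yellow: (830 − 807.5)² / 807.5 = 0.6269
χ² = 1.0118 + 0.6855 + 0.6269 = 2.3242 ≈ 2.324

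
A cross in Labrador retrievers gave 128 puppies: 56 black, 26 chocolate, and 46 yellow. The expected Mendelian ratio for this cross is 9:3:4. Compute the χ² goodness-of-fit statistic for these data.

The 9:3:4 ratio has 16 parts, so with N = 128 the expected counts are:
  black: 128 × 9/16 = 72
  chocolate: 128 × 3/16 = 24
  yellow: 128 × 4/16 = 32
χ² = Σ (O − E)² / E
  black: (56 − 72)² / 72 = 3.5556
  chocolate: (26 − 24)² / 24 = 0.1667
  yellow: (46 − 32)² / 32 = 6.1250
χ² = 3.5556 + 0.1667 + 6.1250 = 9.8473 ≈ 9.847

9.847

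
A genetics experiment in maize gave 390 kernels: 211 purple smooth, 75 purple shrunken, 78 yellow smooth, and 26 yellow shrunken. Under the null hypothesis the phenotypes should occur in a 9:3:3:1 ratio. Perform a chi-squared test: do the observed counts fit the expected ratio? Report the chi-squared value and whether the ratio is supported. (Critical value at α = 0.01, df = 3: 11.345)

0.801; consistent

Total ratio parts = 16. Expected numbers out of 390:
  purple smooth: 390 × 9/16 = 219.375
  purple shrunken: 390 × 3/16 = 73.125
  yellow smooth: 390 × 3/16 = 73.125
  yellow shrunken: 390 × 1/16 = 24.375
χ² = Σ (O − E)² / E
  purple smooth: (211 − 219.375)² / 219.375 = 0.3197
  purple shrunken: (75 − 73.125)² / 73.125 = 0.0481
  yellow smooth: (78 − 73.125)² / 73.125 = 0.3250
  yellow shrunken: (26 − 24.375)² / 24.375 = 0.1083
χ² = 0.3197 + 0.0481 + 0.3250 + 0.1083 = 0.8011 ≈ 0.801
Degrees of freedom = 4 − 1 = 3; critical value at α = 0.01 is 11.345.
Since 0.801 < 11.345, we fail to reject the null hypothesis — the data are consistent with the 9:3:3:1 ratio.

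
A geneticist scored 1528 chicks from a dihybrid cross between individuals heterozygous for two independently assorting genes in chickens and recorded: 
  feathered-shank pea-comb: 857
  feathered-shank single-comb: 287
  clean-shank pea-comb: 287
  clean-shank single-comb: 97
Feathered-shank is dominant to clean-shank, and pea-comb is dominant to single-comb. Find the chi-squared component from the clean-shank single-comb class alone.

A dihybrid F₂ with independent assortment and complete dominance at both loci gives a 9:3:3:1 phenotypic ratio.
The 9:3:3:1 ratio has 16 parts, so with N = 1528 the expected counts are:
  feathered-shank pea-comb: 1528 × 9/16 = 859.5
  feathered-shank single-comb: 1528 × 3/16 = 286.5
  clean-shank pea-comb: 1528 × 3/16 = 286.5
  clean-shank single-comb: 1528 × 1/16 = 95.5
Contribution of clean-shank single-comb: (97 − 95.5)² / 95.5 = 0.0236

0.024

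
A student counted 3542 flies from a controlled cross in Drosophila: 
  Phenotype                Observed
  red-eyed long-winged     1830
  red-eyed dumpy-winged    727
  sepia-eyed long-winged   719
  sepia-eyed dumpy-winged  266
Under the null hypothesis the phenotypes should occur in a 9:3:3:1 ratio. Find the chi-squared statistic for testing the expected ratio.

Expected counts for N = 3542 under a 9:3:3:1 ratio (total parts = 16):
  red-eyed long-winged: 3542 × 9/16 = 1992.375
  red-eyed dumpy-winged: 3542 × 3/16 = 664.125
  sepia-eyed long-winged: 3542 × 3/16 = 664.125
  sepia-eyed dumpy-winged: 3542 × 1/16 = 221.375
χ² = Σ (O − E)² / E
  red-eyed long-winged: (1830 − 1992.375)² / 1992.375 = 13.2333
  red-eyed dumpy-winged: (727 − 664.125)² / 664.125 = 5.9526
  sepia-eyed long-winged: (719 − 664.125)² / 664.125 = 4.5342
  sepia-eyed dumpy-winged: (266 − 221.375)² / 221.375 = 8.9956
χ² = 13.2333 + 5.9526 + 4.5342 + 8.9956 = 32.7157 ≈ 32.716

32.716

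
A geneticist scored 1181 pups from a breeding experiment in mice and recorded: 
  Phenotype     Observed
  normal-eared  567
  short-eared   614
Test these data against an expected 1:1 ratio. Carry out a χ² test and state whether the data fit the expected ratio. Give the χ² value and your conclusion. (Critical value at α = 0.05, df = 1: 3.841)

1.870; consistent

Expected counts for N = 1181 under a 1:1 ratio (total parts = 2):
  normal-eared: 1181 × 1/2 = 590.5
  short-eared: 1181 × 1/2 = 590.5
χ² = Σ (O − E)² / E
  normal-eared: (567 − 590.5)² / 590.5 = 0.9352
  short-eared: (614 − 590.5)² / 590.5 = 0.9352
χ² = 0.9352 + 0.9352 = 1.8704 ≈ 1.870
Degrees of freedom = 2 − 1 = 1; critical value at α = 0.05 is 3.841.
Since 1.870 < 3.841, we fail to reject the null hypothesis — the data are consistent with the 1:1 ratio.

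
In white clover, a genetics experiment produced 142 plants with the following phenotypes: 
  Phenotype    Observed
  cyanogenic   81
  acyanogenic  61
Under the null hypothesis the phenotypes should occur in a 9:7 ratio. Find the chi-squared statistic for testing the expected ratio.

0.036

Expected counts for N = 142 under a 9:7 ratio (total parts = 16):
  cyanogenic: 142 × 9/16 = 79.875
  acyanogenic: 142 × 7/16 = 62.125
χ² = Σ (O − E)² / E
  cyanogenic: (81 − 79.875)² / 79.875 = 0.0158
  acyanogenic: (61 − 62.125)² / 62.125 = 0.0204
χ² = 0.0158 + 0.0204 = 0.0362 ≈ 0.036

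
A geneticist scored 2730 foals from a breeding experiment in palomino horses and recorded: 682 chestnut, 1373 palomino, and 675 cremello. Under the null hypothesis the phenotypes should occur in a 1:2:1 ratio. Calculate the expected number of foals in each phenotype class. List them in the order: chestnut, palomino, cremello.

The 1:2:1 ratio has 4 parts, so with N = 2730 the expected counts are:
  chestnut: 2730 × 1/4 = 682.5
  palomino: 2730 × 2/4 = 1365
  cremello: 2730 × 1/4 = 682.5

682.5, 1365, 682.5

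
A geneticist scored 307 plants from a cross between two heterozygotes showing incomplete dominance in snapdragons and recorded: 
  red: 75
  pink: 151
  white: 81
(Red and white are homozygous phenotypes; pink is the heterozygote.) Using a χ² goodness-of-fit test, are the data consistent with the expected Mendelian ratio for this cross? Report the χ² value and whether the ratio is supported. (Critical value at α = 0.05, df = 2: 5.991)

With incomplete dominance, a heterozygote × heterozygote cross gives a 1:2:1 phenotypic ratio.
Under the 1:2:1 hypothesis (Σ ratio = 4, N = 307):
  red: 307 × 1/4 = 76.75
  pink: 307 × 2/4 = 153.5
  white: 307 × 1/4 = 76.75
χ² = Σ (O − E)² / E
  red: (75 − 76.75)² / 76.75 = 0.0399
  pink: (151 − 153.5)² / 153.5 = 0.0407
  white: (81 − 76.75)² / 76.75 = 0.2353
χ² = 0.0399 + 0.0407 + 0.2353 = 0.3159 ≈ 0.316
Degrees of freedom = 3 − 1 = 2; critical value at α = 0.05 is 5.991.
Since 0.316 < 5.991, we fail to reject the null hypothesis — the data are consistent with the 1:2:1 ratio.

0.316; consistent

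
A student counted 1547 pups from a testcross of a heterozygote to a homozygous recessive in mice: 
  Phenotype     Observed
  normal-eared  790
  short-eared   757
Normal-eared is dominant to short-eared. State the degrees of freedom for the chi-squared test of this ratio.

1

A testcross of a heterozygote (Aa × aa) gives a 1:1 phenotypic ratio.
A goodness-of-fit test with 2 phenotype classes has df = 2 − 1 = 1.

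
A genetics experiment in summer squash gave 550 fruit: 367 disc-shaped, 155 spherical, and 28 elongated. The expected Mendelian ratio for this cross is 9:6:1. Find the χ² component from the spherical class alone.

Under the 9:6:1 hypothesis (Σ ratio = 16, N = 550):
  disc-shaped: 550 × 9/16 = 309.375
  spherical: 550 × 6/16 = 206.25
  elongated: 550 × 1/16 = 34.375
Contribution of spherical: (155 − 206.25)² / 206.25 = 12.7348

12.735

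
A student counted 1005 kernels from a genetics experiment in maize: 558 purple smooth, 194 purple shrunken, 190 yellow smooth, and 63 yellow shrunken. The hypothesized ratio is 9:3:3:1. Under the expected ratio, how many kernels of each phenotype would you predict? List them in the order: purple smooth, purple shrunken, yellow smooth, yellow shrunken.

The 9:3:3:1 ratio has 16 parts, so with N = 1005 the expected counts are:
  purple smooth: 1005 × 9/16 = 565.3125
  purple shrunken: 1005 × 3/16 = 188.4375
  yellow smooth: 1005 × 3/16 = 188.4375
  yellow shrunken: 1005 × 1/16 = 62.8125

565.3125, 188.4375, 188.4375, 62.8125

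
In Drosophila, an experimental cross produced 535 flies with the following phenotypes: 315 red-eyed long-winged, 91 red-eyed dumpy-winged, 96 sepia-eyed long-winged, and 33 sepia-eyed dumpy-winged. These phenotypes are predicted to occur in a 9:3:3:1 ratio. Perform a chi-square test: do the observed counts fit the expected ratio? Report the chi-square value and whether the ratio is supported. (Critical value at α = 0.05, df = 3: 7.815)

The 9:3:3:1 ratio has 16 parts, so with N = 535 the expected counts are:
  red-eyed long-winged: 535 × 9/16 = 300.9375
  red-eyed dumpy-winged: 535 × 3/16 = 100.3125
  sepia-eyed long-winged: 535 × 3/16 = 100.3125
  sepia-eyed dumpy-winged: 535 × 1/16 = 33.4375
χ² = Σ (O − E)² / E
  red-eyed long-winged: (315 − 300.9375)² / 300.9375 = 0.6571
  red-eyed dumpy-winged: (91 − 100.3125)² / 100.3125 = 0.8645
  sepia-eyed long-winged: (96 − 100.3125)² / 100.3125 = 0.1854
  sepia-eyed dumpy-winged: (33 − 33.4375)² / 33.4375 = 0.0057
χ² = 0.6571 + 0.8645 + 0.1854 + 0.0057 = 1.7127 ≈ 1.713
Degrees of freedom = 4 − 1 = 3; critical value at α = 0.05 is 7.815.
Since 1.713 < 7.815, we fail to reject the null hypothesis — the data are consistent with the 9:3:3:1 ratio.

1.713; consistent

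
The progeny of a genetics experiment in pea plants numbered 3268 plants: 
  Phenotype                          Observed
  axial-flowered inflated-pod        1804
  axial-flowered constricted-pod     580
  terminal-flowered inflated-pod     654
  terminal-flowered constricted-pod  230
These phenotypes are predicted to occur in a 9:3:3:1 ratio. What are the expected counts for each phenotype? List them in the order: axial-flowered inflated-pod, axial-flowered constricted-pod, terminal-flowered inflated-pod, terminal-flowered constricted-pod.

1838.25, 612.75, 612.75, 204.25

Expected counts for N = 3268 under a 9:3:3:1 ratio (total parts = 16):
  axial-flowered inflated-pod: 3268 × 9/16 = 1838.25
  axial-flowered constricted-pod: 3268 × 3/16 = 612.75
  terminal-flowered inflated-pod: 3268 × 3/16 = 612.75
  terminal-flowered constricted-pod: 3268 × 1/16 = 204.25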